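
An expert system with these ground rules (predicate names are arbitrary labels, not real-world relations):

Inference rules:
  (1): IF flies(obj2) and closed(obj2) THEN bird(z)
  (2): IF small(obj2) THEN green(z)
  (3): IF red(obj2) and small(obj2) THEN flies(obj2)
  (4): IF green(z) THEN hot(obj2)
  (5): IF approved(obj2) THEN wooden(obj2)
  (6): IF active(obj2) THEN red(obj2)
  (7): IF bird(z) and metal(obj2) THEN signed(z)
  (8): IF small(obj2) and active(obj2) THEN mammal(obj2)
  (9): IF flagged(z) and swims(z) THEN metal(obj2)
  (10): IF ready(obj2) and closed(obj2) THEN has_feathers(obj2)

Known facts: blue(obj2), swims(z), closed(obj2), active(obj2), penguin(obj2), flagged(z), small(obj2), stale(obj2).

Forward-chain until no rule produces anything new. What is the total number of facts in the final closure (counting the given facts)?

16

Round 1 fires (2), (6), (8), (9), giving green(z), red(obj2), mammal(obj2), metal(obj2).
Round 2 fires (3), (4), giving flies(obj2), hot(obj2).
Round 3 fires (1), giving bird(z).
Round 4 fires (7), giving signed(z).
Closure: {active(obj2), bird(z), blue(obj2), closed(obj2), flagged(z), flies(obj2), green(z), hot(obj2), mammal(obj2), metal(obj2), penguin(obj2), red(obj2), signed(z), small(obj2), stale(obj2), swims(z)} — 16 facts.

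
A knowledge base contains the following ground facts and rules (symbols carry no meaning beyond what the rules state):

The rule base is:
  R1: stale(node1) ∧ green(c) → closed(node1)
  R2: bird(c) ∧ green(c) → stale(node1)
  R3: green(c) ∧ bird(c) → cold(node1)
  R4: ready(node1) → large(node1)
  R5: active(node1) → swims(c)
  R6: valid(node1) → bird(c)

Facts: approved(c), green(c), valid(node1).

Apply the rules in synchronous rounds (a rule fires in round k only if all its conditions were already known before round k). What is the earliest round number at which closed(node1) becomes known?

Round 1 fires R6, giving bird(c).
Round 2 fires R2, R3, giving stale(node1), cold(node1).
Round 3 fires R1, giving closed(node1).
closed(node1) first appears in round 3.

3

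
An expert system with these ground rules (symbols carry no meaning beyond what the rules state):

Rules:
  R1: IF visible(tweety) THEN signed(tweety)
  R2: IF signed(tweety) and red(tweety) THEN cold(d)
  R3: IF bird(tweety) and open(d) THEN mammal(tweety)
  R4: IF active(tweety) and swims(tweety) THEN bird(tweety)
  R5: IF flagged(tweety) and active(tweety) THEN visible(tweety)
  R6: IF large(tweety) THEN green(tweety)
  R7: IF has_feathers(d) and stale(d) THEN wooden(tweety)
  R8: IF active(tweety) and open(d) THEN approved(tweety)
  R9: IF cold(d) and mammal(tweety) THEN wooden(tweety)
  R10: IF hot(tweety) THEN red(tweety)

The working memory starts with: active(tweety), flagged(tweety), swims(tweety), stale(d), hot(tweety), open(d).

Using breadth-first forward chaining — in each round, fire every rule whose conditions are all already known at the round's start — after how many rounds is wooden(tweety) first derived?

4

Round 1 fires R4, R5, R8, R10, giving bird(tweety), visible(tweety), approved(tweety), red(tweety).
Round 2 fires R1, R3, giving signed(tweety), mammal(tweety).
Round 3 fires R2, giving cold(d).
Round 4 fires R9, giving wooden(tweety).
wooden(tweety) first appears in round 4.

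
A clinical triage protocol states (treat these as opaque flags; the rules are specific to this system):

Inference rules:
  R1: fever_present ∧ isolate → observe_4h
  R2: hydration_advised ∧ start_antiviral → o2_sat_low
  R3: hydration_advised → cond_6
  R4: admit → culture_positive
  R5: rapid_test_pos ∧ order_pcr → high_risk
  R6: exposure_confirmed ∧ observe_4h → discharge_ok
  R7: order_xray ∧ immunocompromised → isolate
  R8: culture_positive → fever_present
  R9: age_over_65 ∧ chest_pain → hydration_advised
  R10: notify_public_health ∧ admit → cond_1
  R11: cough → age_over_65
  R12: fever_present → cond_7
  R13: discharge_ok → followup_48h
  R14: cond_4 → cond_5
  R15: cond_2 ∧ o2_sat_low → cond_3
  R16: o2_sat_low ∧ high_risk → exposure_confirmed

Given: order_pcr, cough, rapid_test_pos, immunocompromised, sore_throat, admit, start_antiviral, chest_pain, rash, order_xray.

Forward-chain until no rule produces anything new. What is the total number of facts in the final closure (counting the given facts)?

Round 1: R4 [admit → culture_positive]; R5 [rapid_test_pos ∧ order_pcr → high_risk]; R7 [order_xray ∧ immunocompromised → isolate]; R11 [cough → age_over_65]. New: culture_positive, high_risk, isolate, age_over_65.
Round 2: R8 [culture_positive → fever_present]; R9 [age_over_65 ∧ chest_pain → hydration_advised]. New: fever_present, hydration_advised.
Round 3: R1 [fever_present ∧ isolate → observe_4h]; R2 [hydration_advised ∧ start_antiviral → o2_sat_low]; R3 [hydration_advised → cond_6]; R12 [fever_present → cond_7]. New: observe_4h, o2_sat_low, cond_6, cond_7.
Round 4: R16 [o2_sat_low ∧ high_risk → exposure_confirmed]. New: exposure_confirmed.
Round 5: R6 [exposure_confirmed ∧ observe_4h → discharge_ok]. New: discharge_ok.
Round 6: R13 [discharge_ok → followup_48h]. New: followup_48h.
Closure: {admit, age_over_65, chest_pain, cond_6, cond_7, cough, culture_positive, discharge_ok, exposure_confirmed, fever_present, followup_48h, high_risk, hydration_advised, immunocompromised, isolate, o2_sat_low, observe_4h, order_pcr, order_xray, rapid_test_pos, rash, sore_throat, start_antiviral} — 23 facts.

23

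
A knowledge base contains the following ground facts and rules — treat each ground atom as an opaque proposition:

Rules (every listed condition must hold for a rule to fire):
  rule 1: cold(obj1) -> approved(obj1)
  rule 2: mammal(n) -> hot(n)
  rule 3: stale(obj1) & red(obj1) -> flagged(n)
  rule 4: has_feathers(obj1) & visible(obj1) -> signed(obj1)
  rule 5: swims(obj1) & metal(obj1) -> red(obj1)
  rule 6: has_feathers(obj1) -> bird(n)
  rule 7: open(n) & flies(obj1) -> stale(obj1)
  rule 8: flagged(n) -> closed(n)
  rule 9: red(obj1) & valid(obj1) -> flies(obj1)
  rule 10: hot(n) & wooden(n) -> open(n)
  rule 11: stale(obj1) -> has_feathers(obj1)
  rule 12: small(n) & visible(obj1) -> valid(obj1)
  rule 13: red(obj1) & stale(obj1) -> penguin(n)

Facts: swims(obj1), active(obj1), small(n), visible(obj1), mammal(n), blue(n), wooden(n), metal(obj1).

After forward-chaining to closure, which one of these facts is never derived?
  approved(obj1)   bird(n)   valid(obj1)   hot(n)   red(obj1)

Round 1: rule 2 [mammal(n) -> hot(n)]; rule 5 [swims(obj1) & metal(obj1) -> red(obj1)]; rule 12 [small(n) & visible(obj1) -> valid(obj1)]. New: hot(n), red(obj1), valid(obj1).
Round 2: rule 9 [red(obj1) & valid(obj1) -> flies(obj1)]; rule 10 [hot(n) & wooden(n) -> open(n)]. New: flies(obj1), open(n).
Round 3: rule 7 [open(n) & flies(obj1) -> stale(obj1)]. New: stale(obj1).
Round 4: rule 3 [stale(obj1) & red(obj1) -> flagged(n)]; rule 11 [stale(obj1) -> has_feathers(obj1)]; rule 13 [red(obj1) & stale(obj1) -> penguin(n)]. New: flagged(n), has_feathers(obj1), penguin(n).
Round 5: rule 4 [has_feathers(obj1) & visible(obj1) -> signed(obj1)]; rule 6 [has_feathers(obj1) -> bird(n)]; rule 8 [flagged(n) -> closed(n)]. New: signed(obj1), bird(n), closed(n).
Derived: red(obj1) (round 1), valid(obj1) (round 1), hot(n) (round 1), bird(n) (round 5). approved(obj1) never appears in any round.

approved(obj1)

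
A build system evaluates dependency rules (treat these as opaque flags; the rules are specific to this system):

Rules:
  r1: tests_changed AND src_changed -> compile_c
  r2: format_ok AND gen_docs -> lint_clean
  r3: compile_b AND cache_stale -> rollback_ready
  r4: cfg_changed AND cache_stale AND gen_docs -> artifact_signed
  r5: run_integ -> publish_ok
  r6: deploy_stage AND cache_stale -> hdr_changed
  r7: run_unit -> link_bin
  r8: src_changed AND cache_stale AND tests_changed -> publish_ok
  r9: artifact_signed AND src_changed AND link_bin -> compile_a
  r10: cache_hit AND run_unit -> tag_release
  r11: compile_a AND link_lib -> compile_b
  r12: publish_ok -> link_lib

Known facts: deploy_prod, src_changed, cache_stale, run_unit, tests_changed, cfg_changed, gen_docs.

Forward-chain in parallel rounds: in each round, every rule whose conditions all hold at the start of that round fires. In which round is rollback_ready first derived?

4

Round 1: r1 [tests_changed AND src_changed -> compile_c]; r4 [cfg_changed AND cache_stale AND gen_docs -> artifact_signed]; r7 [run_unit -> link_bin]; r8 [src_changed AND cache_stale AND tests_changed -> publish_ok]. New: compile_c, artifact_signed, link_bin, publish_ok.
Round 2: r9 [artifact_signed AND src_changed AND link_bin -> compile_a]; r12 [publish_ok -> link_lib]. New: compile_a, link_lib.
Round 3: r11 [compile_a AND link_lib -> compile_b]. New: compile_b.
Round 4: r3 [compile_b AND cache_stale -> rollback_ready]. New: rollback_ready.
rollback_ready first appears in round 4.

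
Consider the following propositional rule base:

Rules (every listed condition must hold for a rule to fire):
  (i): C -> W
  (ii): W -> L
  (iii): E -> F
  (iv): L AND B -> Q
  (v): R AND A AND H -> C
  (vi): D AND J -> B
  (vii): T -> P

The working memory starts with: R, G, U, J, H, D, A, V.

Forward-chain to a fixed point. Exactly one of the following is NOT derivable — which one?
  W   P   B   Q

P

Round 1 fires (v), (vi), giving C, B.
Round 2 fires (i), giving W.
Round 3 fires (ii), giving L.
Round 4 fires (iv), giving Q.
Derived: W (round 2), Q (round 4), B (round 1). P never appears in any round.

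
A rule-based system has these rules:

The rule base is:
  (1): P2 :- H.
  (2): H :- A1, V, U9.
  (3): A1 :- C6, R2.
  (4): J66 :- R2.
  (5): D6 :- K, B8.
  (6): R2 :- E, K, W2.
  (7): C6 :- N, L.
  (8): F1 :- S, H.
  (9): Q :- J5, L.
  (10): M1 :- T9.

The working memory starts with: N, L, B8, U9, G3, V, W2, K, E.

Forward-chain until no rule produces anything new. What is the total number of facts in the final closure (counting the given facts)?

16

[1] (5) [D6 :- K, B8.]; (6) [R2 :- E, K, W2.]; (7) [C6 :- N, L.]. ⇒ new: D6, R2, C6.
[2] (3) [A1 :- C6, R2.]; (4) [J66 :- R2.]. ⇒ new: A1, J66.
[3] (2) [H :- A1, V, U9.]. ⇒ new: H.
[4] (1) [P2 :- H.]. ⇒ new: P2.
Closure: {A1, B8, C6, D6, E, G3, H, J66, K, L, N, P2, R2, U9, V, W2} — 16 facts.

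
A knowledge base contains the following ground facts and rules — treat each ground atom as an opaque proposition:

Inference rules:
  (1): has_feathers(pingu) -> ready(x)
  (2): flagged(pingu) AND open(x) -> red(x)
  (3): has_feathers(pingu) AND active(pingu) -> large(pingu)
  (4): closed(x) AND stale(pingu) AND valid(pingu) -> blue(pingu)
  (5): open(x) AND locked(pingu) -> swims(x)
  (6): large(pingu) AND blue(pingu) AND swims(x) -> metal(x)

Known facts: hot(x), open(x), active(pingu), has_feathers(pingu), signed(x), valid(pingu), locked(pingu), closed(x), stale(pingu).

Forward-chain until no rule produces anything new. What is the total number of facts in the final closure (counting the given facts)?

14

Round 1 — (1), (3), (4), (5), derive ready(x), large(pingu), blue(pingu), swims(x).
Round 2 — (6), derive metal(x).
Closure: {active(pingu), blue(pingu), closed(x), has_feathers(pingu), hot(x), large(pingu), locked(pingu), metal(x), open(x), ready(x), signed(x), stale(pingu), swims(x), valid(pingu)} — 14 facts.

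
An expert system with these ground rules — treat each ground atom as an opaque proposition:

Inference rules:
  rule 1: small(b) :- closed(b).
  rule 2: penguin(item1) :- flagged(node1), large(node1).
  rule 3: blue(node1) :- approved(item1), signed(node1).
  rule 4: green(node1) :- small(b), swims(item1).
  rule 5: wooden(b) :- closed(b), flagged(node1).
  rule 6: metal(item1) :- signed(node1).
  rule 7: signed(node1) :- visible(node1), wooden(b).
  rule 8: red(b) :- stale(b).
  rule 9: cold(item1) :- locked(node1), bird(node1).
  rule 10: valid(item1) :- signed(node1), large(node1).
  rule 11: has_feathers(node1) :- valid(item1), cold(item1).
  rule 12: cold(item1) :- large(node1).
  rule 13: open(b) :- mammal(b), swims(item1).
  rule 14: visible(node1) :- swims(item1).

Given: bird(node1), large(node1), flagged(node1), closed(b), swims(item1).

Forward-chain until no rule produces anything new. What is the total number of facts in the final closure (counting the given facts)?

15

Round 1 fires rule 1, rule 2, rule 5, rule 12, rule 14, giving small(b), penguin(item1), wooden(b), cold(item1), visible(node1).
Round 2 fires rule 4, rule 7, giving green(node1), signed(node1).
Round 3 fires rule 6, rule 10, giving metal(item1), valid(item1).
Round 4 fires rule 11, giving has_feathers(node1).
Closure: {bird(node1), closed(b), cold(item1), flagged(node1), green(node1), has_feathers(node1), large(node1), metal(item1), penguin(item1), signed(node1), small(b), swims(item1), valid(item1), visible(node1), wooden(b)} — 15 facts.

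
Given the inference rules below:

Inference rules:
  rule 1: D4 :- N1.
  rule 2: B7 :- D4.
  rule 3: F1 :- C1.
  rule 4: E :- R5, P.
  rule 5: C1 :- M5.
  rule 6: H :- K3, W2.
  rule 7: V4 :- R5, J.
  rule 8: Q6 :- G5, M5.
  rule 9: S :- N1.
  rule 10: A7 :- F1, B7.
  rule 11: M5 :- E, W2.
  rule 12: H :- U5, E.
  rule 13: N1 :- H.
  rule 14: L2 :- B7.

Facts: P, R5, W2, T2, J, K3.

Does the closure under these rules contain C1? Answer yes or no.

Round 1: rule 4 [E :- R5, P.]; rule 6 [H :- K3, W2.]; rule 7 [V4 :- R5, J.]. Adds E, H, V4.
Round 2: rule 11 [M5 :- E, W2.]; rule 13 [N1 :- H.]. Adds M5, N1.
Round 3: rule 1 [D4 :- N1.]; rule 5 [C1 :- M5.]; rule 9 [S :- N1.]. Adds D4, C1, S.
Round 4: rule 2 [B7 :- D4.]; rule 3 [F1 :- C1.]. Adds B7, F1.
Round 5: rule 10 [A7 :- F1, B7.]; rule 14 [L2 :- B7.]. Adds A7, L2.
C1 appears in round 3, so it is derivable.

yes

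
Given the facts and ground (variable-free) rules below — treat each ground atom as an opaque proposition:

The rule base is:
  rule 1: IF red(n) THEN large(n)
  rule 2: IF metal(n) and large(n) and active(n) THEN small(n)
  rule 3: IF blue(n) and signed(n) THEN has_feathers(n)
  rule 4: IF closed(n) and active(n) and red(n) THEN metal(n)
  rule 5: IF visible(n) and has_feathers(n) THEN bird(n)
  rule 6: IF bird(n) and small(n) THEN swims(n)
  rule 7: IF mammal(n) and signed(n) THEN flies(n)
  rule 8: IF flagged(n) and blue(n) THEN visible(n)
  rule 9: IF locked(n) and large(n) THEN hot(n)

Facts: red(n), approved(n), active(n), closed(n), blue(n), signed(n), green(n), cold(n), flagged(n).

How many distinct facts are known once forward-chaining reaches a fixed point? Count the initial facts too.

Round 1 fires rule 1, rule 3, rule 4, rule 8, giving large(n), has_feathers(n), metal(n), visible(n).
Round 2 fires rule 2, rule 5, giving small(n), bird(n).
Round 3 fires rule 6, giving swims(n).
Closure: {active(n), approved(n), bird(n), blue(n), closed(n), cold(n), flagged(n), green(n), has_feathers(n), large(n), metal(n), red(n), signed(n), small(n), swims(n), visible(n)} — 16 facts.

16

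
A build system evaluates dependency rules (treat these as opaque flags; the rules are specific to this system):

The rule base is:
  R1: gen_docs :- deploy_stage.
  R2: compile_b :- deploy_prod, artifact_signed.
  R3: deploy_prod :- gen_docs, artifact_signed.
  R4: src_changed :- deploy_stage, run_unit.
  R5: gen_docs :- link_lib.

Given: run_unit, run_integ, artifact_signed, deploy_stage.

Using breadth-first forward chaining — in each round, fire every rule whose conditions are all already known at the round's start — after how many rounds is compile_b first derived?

Round 1: R1 [gen_docs :- deploy_stage.]; R4 [src_changed :- deploy_stage, run_unit.]. Adds gen_docs, src_changed.
Round 2: R3 [deploy_prod :- gen_docs, artifact_signed.]. Adds deploy_prod.
Round 3: R2 [compile_b :- deploy_prod, artifact_signed.]. Adds compile_b.
compile_b first appears in round 3.

3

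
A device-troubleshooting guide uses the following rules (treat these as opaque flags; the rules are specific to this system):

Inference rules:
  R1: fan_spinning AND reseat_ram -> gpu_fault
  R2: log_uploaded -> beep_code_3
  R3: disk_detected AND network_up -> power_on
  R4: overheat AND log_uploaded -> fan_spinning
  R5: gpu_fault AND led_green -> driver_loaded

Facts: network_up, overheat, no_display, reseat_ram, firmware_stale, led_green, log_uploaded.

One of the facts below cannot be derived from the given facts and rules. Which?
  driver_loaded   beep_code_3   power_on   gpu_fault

power_on

Round 1: R2 [log_uploaded -> beep_code_3]; R4 [overheat AND log_uploaded -> fan_spinning]. New: beep_code_3, fan_spinning.
Round 2: R1 [fan_spinning AND reseat_ram -> gpu_fault]. New: gpu_fault.
Round 3: R5 [gpu_fault AND led_green -> driver_loaded]. New: driver_loaded.
Derived: beep_code_3 (round 1), gpu_fault (round 2), driver_loaded (round 3). power_on never appears in any round.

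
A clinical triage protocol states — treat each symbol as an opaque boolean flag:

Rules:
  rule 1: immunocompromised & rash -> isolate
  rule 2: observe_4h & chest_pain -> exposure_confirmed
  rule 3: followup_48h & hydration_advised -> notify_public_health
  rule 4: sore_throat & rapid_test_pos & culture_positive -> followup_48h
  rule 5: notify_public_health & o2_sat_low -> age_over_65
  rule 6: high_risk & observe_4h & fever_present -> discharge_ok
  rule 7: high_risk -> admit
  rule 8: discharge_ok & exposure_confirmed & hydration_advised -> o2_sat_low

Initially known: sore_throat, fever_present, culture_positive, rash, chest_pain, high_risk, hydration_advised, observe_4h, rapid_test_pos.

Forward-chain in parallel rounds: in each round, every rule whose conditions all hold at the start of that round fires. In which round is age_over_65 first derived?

Round 1: rule 2 [observe_4h & chest_pain -> exposure_confirmed]; rule 4 [sore_throat & rapid_test_pos & culture_positive -> followup_48h]; rule 6 [high_risk & observe_4h & fever_present -> discharge_ok]; rule 7 [high_risk -> admit]. New: exposure_confirmed, followup_48h, discharge_ok, admit.
Round 2: rule 3 [followup_48h & hydration_advised -> notify_public_health]; rule 8 [discharge_ok & exposure_confirmed & hydration_advised -> o2_sat_low]. New: notify_public_health, o2_sat_low.
Round 3: rule 5 [notify_public_health & o2_sat_low -> age_over_65]. New: age_over_65.
age_over_65 first appears in round 3.

3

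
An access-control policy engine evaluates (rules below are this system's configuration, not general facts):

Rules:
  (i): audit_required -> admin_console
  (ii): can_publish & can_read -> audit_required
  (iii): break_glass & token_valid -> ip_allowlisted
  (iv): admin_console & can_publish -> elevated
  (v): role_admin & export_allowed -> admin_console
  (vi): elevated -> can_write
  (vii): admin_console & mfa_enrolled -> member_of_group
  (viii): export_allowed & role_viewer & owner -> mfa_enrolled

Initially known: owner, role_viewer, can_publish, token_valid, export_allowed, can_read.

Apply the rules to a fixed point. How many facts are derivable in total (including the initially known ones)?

12

Round 1 fires (ii), (viii), giving audit_required, mfa_enrolled.
Round 2 fires (i), giving admin_console.
Round 3 fires (iv), (vii), giving elevated, member_of_group.
Round 4 fires (vi), giving can_write.
Closure: {admin_console, audit_required, can_publish, can_read, can_write, elevated, export_allowed, member_of_group, mfa_enrolled, owner, role_viewer, token_valid} — 12 facts.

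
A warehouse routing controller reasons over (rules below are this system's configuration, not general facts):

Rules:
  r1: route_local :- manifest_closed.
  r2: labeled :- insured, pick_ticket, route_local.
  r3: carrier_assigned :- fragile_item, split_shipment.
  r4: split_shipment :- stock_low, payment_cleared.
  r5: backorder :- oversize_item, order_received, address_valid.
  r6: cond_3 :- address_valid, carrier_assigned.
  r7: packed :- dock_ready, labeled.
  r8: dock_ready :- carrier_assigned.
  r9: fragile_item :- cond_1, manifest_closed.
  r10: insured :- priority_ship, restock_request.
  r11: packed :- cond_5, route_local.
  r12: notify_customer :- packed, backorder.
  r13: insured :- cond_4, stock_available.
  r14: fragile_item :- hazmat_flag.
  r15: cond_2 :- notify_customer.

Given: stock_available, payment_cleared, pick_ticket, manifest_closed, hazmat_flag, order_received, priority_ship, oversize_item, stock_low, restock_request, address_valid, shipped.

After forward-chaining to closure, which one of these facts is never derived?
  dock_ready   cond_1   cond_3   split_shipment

cond_1

Round 1 fires r1, r4, r5, r10, r14, giving route_local, split_shipment, backorder, insured, fragile_item.
Round 2 fires r2, r3, giving labeled, carrier_assigned.
Round 3 fires r6, r8, giving cond_3, dock_ready.
Round 4 fires r7, giving packed.
Round 5 fires r12, giving notify_customer.
Round 6 fires r15, giving cond_2.
Derived: dock_ready (round 3), split_shipment (round 1), cond_3 (round 3). cond_1 never appears in any round.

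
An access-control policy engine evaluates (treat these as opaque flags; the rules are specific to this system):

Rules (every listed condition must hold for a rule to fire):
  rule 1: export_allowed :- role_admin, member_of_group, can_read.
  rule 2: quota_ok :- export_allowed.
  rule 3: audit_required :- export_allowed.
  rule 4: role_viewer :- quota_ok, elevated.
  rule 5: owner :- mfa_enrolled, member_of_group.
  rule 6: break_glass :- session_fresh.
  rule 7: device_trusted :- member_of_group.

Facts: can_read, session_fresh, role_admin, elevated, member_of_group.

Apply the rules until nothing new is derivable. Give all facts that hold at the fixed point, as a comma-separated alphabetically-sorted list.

Round 1 — rule 1, rule 6, rule 7, derive export_allowed, break_glass, device_trusted.
Round 2 — rule 2, rule 3, derive quota_ok, audit_required.
Round 3 — rule 4, derive role_viewer.

audit_required, break_glass, can_read, device_trusted, elevated, export_allowed, member_of_group, quota_ok, role_admin, role_viewer, session_fresh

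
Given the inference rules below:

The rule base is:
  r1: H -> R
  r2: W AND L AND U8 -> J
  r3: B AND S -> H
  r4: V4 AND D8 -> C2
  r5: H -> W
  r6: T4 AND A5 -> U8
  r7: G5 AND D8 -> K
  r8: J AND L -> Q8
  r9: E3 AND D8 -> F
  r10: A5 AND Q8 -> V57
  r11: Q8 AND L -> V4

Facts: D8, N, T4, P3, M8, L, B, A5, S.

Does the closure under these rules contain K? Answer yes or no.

no

Round 1: r3 [B AND S -> H]; r6 [T4 AND A5 -> U8]. Adds H, U8.
Round 2: r1 [H -> R]; r5 [H -> W]. Adds R, W.
Round 3: r2 [W AND L AND U8 -> J]. Adds J.
Round 4: r8 [J AND L -> Q8]. Adds Q8.
Round 5: r10 [A5 AND Q8 -> V57]; r11 [Q8 AND L -> V4]. Adds V57, V4.
Round 6: r4 [V4 AND D8 -> C2]. Adds C2.
Fixed point reached. K is concluded only by r7; r7 needs G5 (never derived).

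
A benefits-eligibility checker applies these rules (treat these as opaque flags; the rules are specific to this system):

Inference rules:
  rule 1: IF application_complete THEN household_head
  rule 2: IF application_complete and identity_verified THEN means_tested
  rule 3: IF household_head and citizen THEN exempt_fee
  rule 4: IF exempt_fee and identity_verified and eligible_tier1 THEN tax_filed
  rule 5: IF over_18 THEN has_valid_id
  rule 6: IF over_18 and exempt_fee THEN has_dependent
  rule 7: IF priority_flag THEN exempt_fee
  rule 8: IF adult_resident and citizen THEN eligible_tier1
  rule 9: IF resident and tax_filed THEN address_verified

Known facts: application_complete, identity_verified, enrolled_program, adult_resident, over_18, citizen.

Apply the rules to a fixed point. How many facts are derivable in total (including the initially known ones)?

13

Round 1: rule 1 [IF application_complete THEN household_head]; rule 2 [IF application_complete and identity_verified THEN means_tested]; rule 5 [IF over_18 THEN has_valid_id]; rule 8 [IF adult_resident and citizen THEN eligible_tier1]. New: household_head, means_tested, has_valid_id, eligible_tier1.
Round 2: rule 3 [IF household_head and citizen THEN exempt_fee]. New: exempt_fee.
Round 3: rule 4 [IF exempt_fee and identity_verified and eligible_tier1 THEN tax_filed]; rule 6 [IF over_18 and exempt_fee THEN has_dependent]. New: tax_filed, has_dependent.
Closure: {adult_resident, application_complete, citizen, eligible_tier1, enrolled_program, exempt_fee, has_dependent, has_valid_id, household_head, identity_verified, means_tested, over_18, tax_filed} — 13 facts.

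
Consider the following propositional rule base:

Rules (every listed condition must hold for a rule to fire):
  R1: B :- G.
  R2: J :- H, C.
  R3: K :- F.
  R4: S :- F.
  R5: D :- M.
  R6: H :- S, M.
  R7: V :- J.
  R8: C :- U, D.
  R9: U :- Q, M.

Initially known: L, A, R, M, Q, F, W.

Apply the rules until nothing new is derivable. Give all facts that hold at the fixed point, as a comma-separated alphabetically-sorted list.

A, C, D, F, H, J, K, L, M, Q, R, S, U, V, W

Round 1 — R3, R4, R5, R9, derive K, S, D, U.
Round 2 — R6, R8, derive H, C.
Round 3 — R2, derive J.
Round 4 — R7, derive V.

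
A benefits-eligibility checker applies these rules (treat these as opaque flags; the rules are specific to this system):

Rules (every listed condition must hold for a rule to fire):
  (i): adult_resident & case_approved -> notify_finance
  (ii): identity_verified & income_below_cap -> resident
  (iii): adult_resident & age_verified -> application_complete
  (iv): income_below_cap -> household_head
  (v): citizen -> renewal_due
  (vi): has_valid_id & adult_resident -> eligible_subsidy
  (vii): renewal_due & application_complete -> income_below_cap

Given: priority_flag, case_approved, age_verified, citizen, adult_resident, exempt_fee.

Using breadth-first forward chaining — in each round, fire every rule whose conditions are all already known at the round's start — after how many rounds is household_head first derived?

[1] (i) [adult_resident & case_approved -> notify_finance]; (iii) [adult_resident & age_verified -> application_complete]; (v) [citizen -> renewal_due]. ⇒ new: notify_finance, application_complete, renewal_due.
[2] (vii) [renewal_due & application_complete -> income_below_cap]. ⇒ new: income_below_cap.
[3] (iv) [income_below_cap -> household_head]. ⇒ new: household_head.
household_head first appears in round 3.

3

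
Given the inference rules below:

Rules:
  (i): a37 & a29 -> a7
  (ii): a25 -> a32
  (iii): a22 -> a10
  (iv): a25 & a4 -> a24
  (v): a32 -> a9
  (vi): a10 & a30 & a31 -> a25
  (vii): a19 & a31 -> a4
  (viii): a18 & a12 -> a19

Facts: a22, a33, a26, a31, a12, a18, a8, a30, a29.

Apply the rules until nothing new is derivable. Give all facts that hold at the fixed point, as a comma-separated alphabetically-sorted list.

Round 1: (iii) [a22 -> a10]; (viii) [a18 & a12 -> a19]. New: a10, a19.
Round 2: (vi) [a10 & a30 & a31 -> a25]; (vii) [a19 & a31 -> a4]. New: a25, a4.
Round 3: (ii) [a25 -> a32]; (iv) [a25 & a4 -> a24]. New: a32, a24.
Round 4: (v) [a32 -> a9]. New: a9.

a10, a12, a18, a19, a22, a24, a25, a26, a29, a30, a31, a32, a33, a4, a8, a9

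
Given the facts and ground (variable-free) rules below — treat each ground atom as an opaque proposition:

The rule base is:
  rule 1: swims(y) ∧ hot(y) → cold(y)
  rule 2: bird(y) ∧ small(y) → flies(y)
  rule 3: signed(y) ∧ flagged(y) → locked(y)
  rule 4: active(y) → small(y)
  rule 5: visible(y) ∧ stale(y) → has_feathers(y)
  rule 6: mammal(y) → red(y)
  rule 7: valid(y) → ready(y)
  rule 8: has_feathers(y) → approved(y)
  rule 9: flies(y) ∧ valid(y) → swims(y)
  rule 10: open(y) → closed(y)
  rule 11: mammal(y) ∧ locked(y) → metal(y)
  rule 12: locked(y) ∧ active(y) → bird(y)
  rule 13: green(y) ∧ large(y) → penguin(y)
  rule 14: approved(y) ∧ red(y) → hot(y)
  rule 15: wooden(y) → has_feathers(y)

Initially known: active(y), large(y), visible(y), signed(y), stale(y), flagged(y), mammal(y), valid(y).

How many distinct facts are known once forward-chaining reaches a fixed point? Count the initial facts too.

20

Round 1: rule 3 [signed(y) ∧ flagged(y) → locked(y)]; rule 4 [active(y) → small(y)]; rule 5 [visible(y) ∧ stale(y) → has_feathers(y)]; rule 6 [mammal(y) → red(y)]; rule 7 [valid(y) → ready(y)]. New: locked(y), small(y), has_feathers(y), red(y), ready(y).
Round 2: rule 8 [has_feathers(y) → approved(y)]; rule 11 [mammal(y) ∧ locked(y) → metal(y)]; rule 12 [locked(y) ∧ active(y) → bird(y)]. New: approved(y), metal(y), bird(y).
Round 3: rule 2 [bird(y) ∧ small(y) → flies(y)]; rule 14 [approved(y) ∧ red(y) → hot(y)]. New: flies(y), hot(y).
Round 4: rule 9 [flies(y) ∧ valid(y) → swims(y)]. New: swims(y).
Round 5: rule 1 [swims(y) ∧ hot(y) → cold(y)]. New: cold(y).
Closure: {active(y), approved(y), bird(y), cold(y), flagged(y), flies(y), has_feathers(y), hot(y), large(y), locked(y), mammal(y), metal(y), ready(y), red(y), signed(y), small(y), stale(y), swims(y), valid(y), visible(y)} — 20 facts.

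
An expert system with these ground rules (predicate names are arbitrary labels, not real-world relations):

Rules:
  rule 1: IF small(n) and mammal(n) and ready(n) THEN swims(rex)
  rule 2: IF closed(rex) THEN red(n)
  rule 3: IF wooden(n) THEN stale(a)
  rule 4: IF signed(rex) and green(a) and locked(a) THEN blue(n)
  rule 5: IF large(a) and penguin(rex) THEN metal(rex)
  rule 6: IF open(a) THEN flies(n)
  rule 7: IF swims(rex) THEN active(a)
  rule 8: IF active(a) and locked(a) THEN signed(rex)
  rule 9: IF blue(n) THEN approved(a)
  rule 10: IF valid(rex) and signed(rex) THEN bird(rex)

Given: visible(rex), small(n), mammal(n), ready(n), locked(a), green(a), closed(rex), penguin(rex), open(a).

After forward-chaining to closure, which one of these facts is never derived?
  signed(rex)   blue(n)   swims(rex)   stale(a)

Round 1: rule 1 [IF small(n) and mammal(n) and ready(n) THEN swims(rex)]; rule 2 [IF closed(rex) THEN red(n)]; rule 6 [IF open(a) THEN flies(n)]. Adds swims(rex), red(n), flies(n).
Round 2: rule 7 [IF swims(rex) THEN active(a)]. Adds active(a).
Round 3: rule 8 [IF active(a) and locked(a) THEN signed(rex)]. Adds signed(rex).
Round 4: rule 4 [IF signed(rex) and green(a) and locked(a) THEN blue(n)]. Adds blue(n).
Round 5: rule 9 [IF blue(n) THEN approved(a)]. Adds approved(a).
Derived: blue(n) (round 4), signed(rex) (round 3), swims(rex) (round 1). stale(a) never appears in any round.

stale(a)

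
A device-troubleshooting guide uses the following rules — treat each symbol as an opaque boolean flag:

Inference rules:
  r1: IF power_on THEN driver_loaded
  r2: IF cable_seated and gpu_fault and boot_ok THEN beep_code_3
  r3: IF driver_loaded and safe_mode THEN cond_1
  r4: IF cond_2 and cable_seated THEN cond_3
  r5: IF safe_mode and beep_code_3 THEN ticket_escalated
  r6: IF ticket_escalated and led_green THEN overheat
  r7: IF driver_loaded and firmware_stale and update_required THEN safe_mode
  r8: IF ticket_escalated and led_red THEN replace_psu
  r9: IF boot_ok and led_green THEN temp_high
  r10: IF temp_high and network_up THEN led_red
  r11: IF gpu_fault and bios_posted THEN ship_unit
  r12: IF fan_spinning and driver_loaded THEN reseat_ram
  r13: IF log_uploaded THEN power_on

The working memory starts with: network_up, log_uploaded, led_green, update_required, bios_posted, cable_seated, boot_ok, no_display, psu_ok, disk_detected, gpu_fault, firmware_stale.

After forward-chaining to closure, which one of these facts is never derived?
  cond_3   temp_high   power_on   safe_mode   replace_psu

Round 1 — r2, r9, r11, r13, derive beep_code_3, temp_high, ship_unit, power_on.
Round 2 — r1, r10, derive driver_loaded, led_red.
Round 3 — r7, derive safe_mode.
Round 4 — r3, r5, derive cond_1, ticket_escalated.
Round 5 — r6, r8, derive overheat, replace_psu.
Derived: replace_psu (round 5), temp_high (round 1), power_on (round 1), safe_mode (round 3). cond_3 never appears in any round.

cond_3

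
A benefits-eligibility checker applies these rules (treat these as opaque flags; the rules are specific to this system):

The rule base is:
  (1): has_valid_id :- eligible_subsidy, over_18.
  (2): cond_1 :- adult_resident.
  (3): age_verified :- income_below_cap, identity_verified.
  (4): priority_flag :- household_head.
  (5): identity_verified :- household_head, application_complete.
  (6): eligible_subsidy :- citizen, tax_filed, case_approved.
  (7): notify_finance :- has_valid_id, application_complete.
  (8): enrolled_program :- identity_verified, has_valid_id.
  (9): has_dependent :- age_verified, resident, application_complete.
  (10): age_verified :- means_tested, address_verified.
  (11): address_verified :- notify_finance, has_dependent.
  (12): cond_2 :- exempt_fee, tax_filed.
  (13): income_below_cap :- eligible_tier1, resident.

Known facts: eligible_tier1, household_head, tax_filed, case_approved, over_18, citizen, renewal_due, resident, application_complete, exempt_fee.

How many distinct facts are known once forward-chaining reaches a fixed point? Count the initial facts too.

21

Round 1 fires (4), (5), (6), (12), (13), giving priority_flag, identity_verified, eligible_subsidy, cond_2, income_below_cap.
Round 2 fires (1), (3), giving has_valid_id, age_verified.
Round 3 fires (7), (8), (9), giving notify_finance, enrolled_program, has_dependent.
Round 4 fires (11), giving address_verified.
Closure: {address_verified, age_verified, application_complete, case_approved, citizen, cond_2, eligible_subsidy, eligible_tier1, enrolled_program, exempt_fee, has_dependent, has_valid_id, household_head, identity_verified, income_below_cap, notify_finance, over_18, priority_flag, renewal_due, resident, tax_filed} — 21 facts.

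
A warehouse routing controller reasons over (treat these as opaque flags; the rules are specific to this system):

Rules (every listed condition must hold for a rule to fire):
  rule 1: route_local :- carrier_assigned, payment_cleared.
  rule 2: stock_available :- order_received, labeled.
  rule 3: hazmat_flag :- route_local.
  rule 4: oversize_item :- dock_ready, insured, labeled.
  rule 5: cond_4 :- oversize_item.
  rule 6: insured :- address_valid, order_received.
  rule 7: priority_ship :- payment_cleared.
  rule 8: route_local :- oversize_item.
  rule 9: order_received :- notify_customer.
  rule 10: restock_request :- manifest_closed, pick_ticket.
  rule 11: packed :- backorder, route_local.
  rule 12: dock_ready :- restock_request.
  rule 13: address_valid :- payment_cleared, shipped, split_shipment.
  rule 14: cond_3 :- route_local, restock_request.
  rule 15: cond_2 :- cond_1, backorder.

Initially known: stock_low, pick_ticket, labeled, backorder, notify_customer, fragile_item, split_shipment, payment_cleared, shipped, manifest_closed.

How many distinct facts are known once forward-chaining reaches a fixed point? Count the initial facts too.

23

Round 1 — rule 7, rule 9, rule 10, rule 13, derive priority_ship, order_received, restock_request, address_valid.
Round 2 — rule 2, rule 6, rule 12, derive stock_available, insured, dock_ready.
Round 3 — rule 4, derive oversize_item.
Round 4 — rule 5, rule 8, derive cond_4, route_local.
Round 5 — rule 3, rule 11, rule 14, derive hazmat_flag, packed, cond_3.
Closure: {address_valid, backorder, cond_3, cond_4, dock_ready, fragile_item, hazmat_flag, insured, labeled, manifest_closed, notify_customer, order_received, oversize_item, packed, payment_cleared, pick_ticket, priority_ship, restock_request, route_local, shipped, split_shipment, stock_available, stock_low} — 23 facts.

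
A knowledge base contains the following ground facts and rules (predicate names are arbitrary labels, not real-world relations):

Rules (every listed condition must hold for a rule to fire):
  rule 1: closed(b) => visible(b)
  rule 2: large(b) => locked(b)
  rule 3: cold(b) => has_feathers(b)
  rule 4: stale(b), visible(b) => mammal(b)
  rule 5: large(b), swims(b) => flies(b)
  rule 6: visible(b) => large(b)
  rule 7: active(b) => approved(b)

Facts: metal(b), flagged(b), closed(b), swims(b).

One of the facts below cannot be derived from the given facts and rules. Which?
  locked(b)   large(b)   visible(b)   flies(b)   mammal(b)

Round 1: rule 1 [closed(b) => visible(b)]. New: visible(b).
Round 2: rule 6 [visible(b) => large(b)]. New: large(b).
Round 3: rule 2 [large(b) => locked(b)]; rule 5 [large(b), swims(b) => flies(b)]. New: locked(b), flies(b).
Derived: visible(b) (round 1), large(b) (round 2), flies(b) (round 3), locked(b) (round 3). mammal(b) never appears in any round.

mammal(b)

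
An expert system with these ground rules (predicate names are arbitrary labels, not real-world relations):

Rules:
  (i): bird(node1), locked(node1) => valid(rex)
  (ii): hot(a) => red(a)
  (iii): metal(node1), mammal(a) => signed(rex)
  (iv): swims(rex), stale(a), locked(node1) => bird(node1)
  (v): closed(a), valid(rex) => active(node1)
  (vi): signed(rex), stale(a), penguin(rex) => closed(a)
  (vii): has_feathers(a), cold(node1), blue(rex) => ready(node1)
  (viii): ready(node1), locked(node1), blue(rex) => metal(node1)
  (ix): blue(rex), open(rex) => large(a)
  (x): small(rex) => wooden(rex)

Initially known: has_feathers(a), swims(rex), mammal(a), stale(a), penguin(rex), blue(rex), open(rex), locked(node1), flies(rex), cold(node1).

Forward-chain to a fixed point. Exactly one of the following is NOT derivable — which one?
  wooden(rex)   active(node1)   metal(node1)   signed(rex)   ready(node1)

Round 1 fires (iv), (vii), (ix), giving bird(node1), ready(node1), large(a).
Round 2 fires (i), (viii), giving valid(rex), metal(node1).
Round 3 fires (iii), giving signed(rex).
Round 4 fires (vi), giving closed(a).
Round 5 fires (v), giving active(node1).
Derived: active(node1) (round 5), ready(node1) (round 1), metal(node1) (round 2), signed(rex) (round 3). wooden(rex) never appears in any round.

wooden(rex)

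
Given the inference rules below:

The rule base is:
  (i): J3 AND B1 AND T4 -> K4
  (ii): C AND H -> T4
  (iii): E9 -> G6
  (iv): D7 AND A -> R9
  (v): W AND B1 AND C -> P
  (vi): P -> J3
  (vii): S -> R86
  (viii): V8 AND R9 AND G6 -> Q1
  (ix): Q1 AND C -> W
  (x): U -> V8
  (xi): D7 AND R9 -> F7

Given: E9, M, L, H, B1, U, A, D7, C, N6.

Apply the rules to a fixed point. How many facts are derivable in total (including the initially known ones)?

20

Round 1: (ii) [C AND H -> T4]; (iii) [E9 -> G6]; (iv) [D7 AND A -> R9]; (x) [U -> V8]. New: T4, G6, R9, V8.
Round 2: (viii) [V8 AND R9 AND G6 -> Q1]; (xi) [D7 AND R9 -> F7]. New: Q1, F7.
Round 3: (ix) [Q1 AND C -> W]. New: W.
Round 4: (v) [W AND B1 AND C -> P]. New: P.
Round 5: (vi) [P -> J3]. New: J3.
Round 6: (i) [J3 AND B1 AND T4 -> K4]. New: K4.
Closure: {A, B1, C, D7, E9, F7, G6, H, J3, K4, L, M, N6, P, Q1, R9, T4, U, V8, W} — 20 facts.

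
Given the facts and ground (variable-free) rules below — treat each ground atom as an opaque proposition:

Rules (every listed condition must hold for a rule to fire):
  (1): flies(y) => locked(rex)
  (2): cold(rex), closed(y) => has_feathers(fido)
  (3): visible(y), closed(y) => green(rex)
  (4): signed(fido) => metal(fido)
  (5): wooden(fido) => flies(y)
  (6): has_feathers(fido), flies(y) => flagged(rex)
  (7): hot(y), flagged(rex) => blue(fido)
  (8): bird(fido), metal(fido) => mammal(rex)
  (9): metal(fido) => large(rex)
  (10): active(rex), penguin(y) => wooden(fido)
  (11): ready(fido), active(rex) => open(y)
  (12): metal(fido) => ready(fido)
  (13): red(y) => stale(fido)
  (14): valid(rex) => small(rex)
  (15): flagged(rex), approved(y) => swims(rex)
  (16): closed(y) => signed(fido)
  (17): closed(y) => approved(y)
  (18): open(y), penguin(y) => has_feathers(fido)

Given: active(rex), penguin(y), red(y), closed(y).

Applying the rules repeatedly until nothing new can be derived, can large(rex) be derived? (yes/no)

yes

Round 1 — (10), (13), (16), (17), derive wooden(fido), stale(fido), signed(fido), approved(y).
Round 2 — (4), (5), derive metal(fido), flies(y).
Round 3 — (1), (9), (12), derive locked(rex), large(rex), ready(fido).
Round 4 — (11), derive open(y).
Round 5 — (18), derive has_feathers(fido).
Round 6 — (6), derive flagged(rex).
Round 7 — (15), derive swims(rex).
large(rex) appears in round 3, so it is derivable.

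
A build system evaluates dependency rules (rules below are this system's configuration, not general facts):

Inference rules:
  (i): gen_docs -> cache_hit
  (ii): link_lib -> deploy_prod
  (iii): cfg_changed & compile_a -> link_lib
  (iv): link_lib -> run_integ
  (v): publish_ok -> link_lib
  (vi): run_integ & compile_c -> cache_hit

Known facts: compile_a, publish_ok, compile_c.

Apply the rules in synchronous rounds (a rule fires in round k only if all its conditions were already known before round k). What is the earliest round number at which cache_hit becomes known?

Round 1: (v) [publish_ok -> link_lib]. New: link_lib.
Round 2: (ii) [link_lib -> deploy_prod]; (iv) [link_lib -> run_integ]. New: deploy_prod, run_integ.
Round 3: (vi) [run_integ & compile_c -> cache_hit]. New: cache_hit.
cache_hit first appears in round 3.

3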